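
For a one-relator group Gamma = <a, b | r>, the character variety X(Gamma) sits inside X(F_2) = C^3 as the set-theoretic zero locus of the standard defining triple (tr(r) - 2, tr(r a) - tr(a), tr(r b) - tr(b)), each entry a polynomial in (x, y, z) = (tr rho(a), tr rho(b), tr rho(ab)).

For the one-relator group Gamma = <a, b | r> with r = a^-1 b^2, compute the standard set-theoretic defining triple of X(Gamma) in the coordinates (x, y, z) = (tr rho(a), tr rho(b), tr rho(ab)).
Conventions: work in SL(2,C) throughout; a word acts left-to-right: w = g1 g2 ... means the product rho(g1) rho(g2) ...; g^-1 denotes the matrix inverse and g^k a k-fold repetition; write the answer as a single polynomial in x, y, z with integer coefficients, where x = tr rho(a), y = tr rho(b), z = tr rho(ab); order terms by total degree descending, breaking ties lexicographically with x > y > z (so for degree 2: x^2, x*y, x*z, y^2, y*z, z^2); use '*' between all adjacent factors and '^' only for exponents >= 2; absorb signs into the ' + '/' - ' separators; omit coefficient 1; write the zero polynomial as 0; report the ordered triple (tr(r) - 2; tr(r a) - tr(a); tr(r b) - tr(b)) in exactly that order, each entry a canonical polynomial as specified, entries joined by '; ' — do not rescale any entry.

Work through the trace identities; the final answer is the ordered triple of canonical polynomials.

and tr(b^2) = tr(b) tr(b) - tr(1)  (reduce the b square) = y^2 - 2
tr(b^2 a) = tr(b) tr(a b) - tr(a)  (reduce the b square) = y*z - x
and tr(a^-1 b^2) = tr(b^2) tr(a) - tr(b^2 a)  (eliminate a^-1) = x*y^2 - y*z - x
and tr(b^3) = tr(b) tr(b^2) - tr(b)   [square of b] = y^3 - 3*y
tr(b^3 a) = tr(b) tr(b a b) - tr(b a)   [square of b] = y^2*z - x*y - z
tr(a^-1 b^3) = tr(b^3) tr(a) - tr(b^3 a)   [inverse elimination on a] = x*y^3 - y^2*z - 2*x*y + z
assemble the triple (tr(r) - 2; tr(r a) - x; tr(r b) - y)

x*y^2 - y*z - x - 2; y^2 - x - 2; x*y^3 - y^2*z - 2*x*y - y + z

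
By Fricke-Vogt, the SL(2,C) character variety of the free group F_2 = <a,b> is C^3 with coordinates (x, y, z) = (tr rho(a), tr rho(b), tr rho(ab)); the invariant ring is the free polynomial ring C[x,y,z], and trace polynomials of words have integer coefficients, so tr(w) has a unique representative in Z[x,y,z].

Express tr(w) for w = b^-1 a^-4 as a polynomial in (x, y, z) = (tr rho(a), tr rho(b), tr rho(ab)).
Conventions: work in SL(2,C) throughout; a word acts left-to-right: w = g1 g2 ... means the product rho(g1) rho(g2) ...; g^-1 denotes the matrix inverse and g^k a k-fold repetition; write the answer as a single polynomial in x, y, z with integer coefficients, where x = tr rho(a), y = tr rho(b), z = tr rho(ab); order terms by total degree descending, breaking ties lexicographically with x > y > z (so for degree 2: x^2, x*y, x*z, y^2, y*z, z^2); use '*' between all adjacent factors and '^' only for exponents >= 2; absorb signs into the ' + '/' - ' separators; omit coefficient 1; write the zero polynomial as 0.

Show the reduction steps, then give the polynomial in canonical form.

x^3*z - x^2*y - 2*x*z + y

apply: trace(a^-1) = trace(a) = x
trace(a^-1 b) = trace(b) trace(a) - trace(b a) = x*y - z
trace(b^-1 a^-1) = trace(a^-1) trace(b) - trace(a^-1 b) = z
apply: trace(b^-1 a^-2) = trace(b^-1 a^-1) trace(a) - trace(b^-1) = x*z - y
trace(a^-2 b^-1 a^-1) = trace(b^-1 a^-2) trace(a) - trace(b^-1 a^-1) = x^2*z - x*y - z
trace(b^-1 a^-4) = trace(a^-2 b^-1 a^-1) trace(a) - trace(a^-2 b^-1) = x^3*z - x^2*y - 2*x*z + y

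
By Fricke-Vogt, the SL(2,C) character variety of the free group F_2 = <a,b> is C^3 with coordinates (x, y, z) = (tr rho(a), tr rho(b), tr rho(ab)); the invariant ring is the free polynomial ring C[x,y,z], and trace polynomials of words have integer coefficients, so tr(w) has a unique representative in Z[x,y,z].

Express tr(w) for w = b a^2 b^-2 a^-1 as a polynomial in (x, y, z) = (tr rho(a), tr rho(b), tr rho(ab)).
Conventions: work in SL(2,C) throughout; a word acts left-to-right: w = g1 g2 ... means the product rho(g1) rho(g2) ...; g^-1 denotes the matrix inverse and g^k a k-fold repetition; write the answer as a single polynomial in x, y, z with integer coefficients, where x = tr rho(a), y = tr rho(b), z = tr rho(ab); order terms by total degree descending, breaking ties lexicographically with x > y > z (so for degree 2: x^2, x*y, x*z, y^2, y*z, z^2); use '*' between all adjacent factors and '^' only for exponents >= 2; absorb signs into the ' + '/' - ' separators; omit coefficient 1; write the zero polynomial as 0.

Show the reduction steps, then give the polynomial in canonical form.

-x^2*y^2*z + x^3*y + x*y^3 + x*y*z^2 - 3*x*y - z

tr(a^2) = tr(a)*tr(a) - tr(1)   [square of a] = x^2 - 2
tr(a b a) = tr(a)*tr(b a) - tr(b)   [square of a] = x*z - y
tr(a b a^2) = tr(a)*tr(a b a) - tr(a b)   [square of a] = x^2*z - x*y - z
tr(b a b a) = tr(a b)*tr(a b) - tr(1)   [split at a repeated a] = z^2 - 2
tr(b a b) = tr(b)*tr(a b) - tr(a)   [square of b] = y*z - x
tr(a b a^2 b) = tr(a)*tr(b a b a) - tr(b a b)   [square of a] = x*z^2 - y*z - x
tr(b a^2 b^-1 a) = tr(a b a^2)*tr(b) - tr(a b a^2 b)   [inverse elimination on b] = x^2*y*z - x*y^2 - x*z^2 + x
tr(a^-1 b a^2 b^-1) = tr(b a^2 b^-1)*tr(a) - tr(b a^2 b^-1 a)   [inverse elimination on a] = -x^2*y*z + x^3 + x*y^2 + x*z^2 - 3*x
tr(b a^2 b^-2 a^-1) = tr(a^-1 b a^2 b^-1)*tr(b) - tr(a^-1 b a^2)   [inverse elimination on b] = -x^2*y^2*z + x^3*y + x*y^3 + x*y*z^2 - 3*x*y - z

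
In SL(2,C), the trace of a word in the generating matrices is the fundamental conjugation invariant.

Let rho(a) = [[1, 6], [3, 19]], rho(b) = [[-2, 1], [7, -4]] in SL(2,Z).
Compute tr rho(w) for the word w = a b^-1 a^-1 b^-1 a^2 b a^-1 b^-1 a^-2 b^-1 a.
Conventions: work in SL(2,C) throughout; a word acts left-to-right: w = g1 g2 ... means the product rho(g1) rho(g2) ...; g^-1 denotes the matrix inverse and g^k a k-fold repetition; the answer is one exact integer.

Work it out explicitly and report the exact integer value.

rho(a) = [[1, 6], [3, 19]]
... * rho(b^-1) = [[-4, -1], [-7, -2]]  ->  [[-46, -13], [-145, -41]]
... * rho(a^-1) = [[19, -6], [-3, 1]]  ->  [[-835, 263], [-2632, 829]]
... * rho(b^-1) = [[-4, -1], [-7, -2]]  ->  [[1499, 309], [4725, 974]]
... * rho(a) = [[1, 6], [3, 19]]  ->  [[2426, 14865], [7647, 46856]]
... * rho(a) = [[1, 6], [3, 19]]  ->  [[47021, 296991], [148215, 936146]]
... * rho(b) = [[-2, 1], [7, -4]]  ->  [[1984895, -1140943], [6256592, -3596369]]
... * rho(a^-1) = [[19, -6], [-3, 1]]  ->  [[41135834, -13050313], [129664355, -41135921]]
... * rho(b^-1) = [[-4, -1], [-7, -2]]  ->  [[-73191145, -15035208], [-230705973, -47392513]]
... * rho(a^-1) = [[19, -6], [-3, 1]]  ->  [[-1345526131, 424111662], [-4241235948, 1336843325]]
... * rho(a^-1) = [[19, -6], [-3, 1]]  ->  [[-26837331475, 8497268448], [-84594012987, 26784259013]]
... * rho(b^-1) = [[-4, -1], [-7, -2]]  ->  [[47868446764, 9842794579], [150886238857, 31025494961]]
... * rho(a) = [[1, 6], [3, 19]]  ->  [[77396830501, 474223777585], [243962723740, 1494801837401]]
tr = 77396830501 + 1494801837401 = 1572198667902

1572198667902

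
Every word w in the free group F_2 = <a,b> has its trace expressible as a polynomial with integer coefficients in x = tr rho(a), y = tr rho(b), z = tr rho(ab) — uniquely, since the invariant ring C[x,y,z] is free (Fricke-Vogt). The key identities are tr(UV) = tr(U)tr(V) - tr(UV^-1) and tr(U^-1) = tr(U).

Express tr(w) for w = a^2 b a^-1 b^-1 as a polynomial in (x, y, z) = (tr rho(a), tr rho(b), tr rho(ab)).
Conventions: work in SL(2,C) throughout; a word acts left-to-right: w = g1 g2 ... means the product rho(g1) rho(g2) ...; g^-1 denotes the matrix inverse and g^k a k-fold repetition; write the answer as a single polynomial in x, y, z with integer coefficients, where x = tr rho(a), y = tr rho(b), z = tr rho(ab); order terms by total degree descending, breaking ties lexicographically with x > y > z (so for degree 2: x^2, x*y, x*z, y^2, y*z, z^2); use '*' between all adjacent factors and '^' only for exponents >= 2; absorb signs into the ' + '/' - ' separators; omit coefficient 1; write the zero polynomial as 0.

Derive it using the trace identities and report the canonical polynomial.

trace(b^2 a) = trace(b) trace(a b) - trace(a)   [square of b] = y*z - x
trace(b^2) = trace(b) trace(b) - trace(1)   [square of b] = y^2 - 2
trace(b a^2 b) = trace(a) trace(b^2 a) - trace(b^2)   [square of a] = x*y*z - x^2 - y^2 + 2
trace(b a b a) = trace(b a) trace(b a) - trace(1)   [split at a repeated b] = z^2 - 2
reduce: trace(b a^2 b a) = trace(a) trace(b a b a) - trace(b a b)   [square of a] = x*z^2 - y*z - x
so trace(a^2 b a^-1 b) = trace(b a^2 b) trace(a) - trace(b a^2 b a)   [inverse elimination on a] = x^2*y*z - x^3 - x*y^2 - x*z^2 + y*z + 3*x
so trace(a^2 b a^-1 b^-1) = trace(a^2 b a^-1) trace(b) - trace(a^2 b a^-1 b)   [inverse elimination on b] = -x^2*y*z + x^3 + x*y^2 + x*z^2 - 3*x

-x^2*y*z + x^3 + x*y^2 + x*z^2 - 3*x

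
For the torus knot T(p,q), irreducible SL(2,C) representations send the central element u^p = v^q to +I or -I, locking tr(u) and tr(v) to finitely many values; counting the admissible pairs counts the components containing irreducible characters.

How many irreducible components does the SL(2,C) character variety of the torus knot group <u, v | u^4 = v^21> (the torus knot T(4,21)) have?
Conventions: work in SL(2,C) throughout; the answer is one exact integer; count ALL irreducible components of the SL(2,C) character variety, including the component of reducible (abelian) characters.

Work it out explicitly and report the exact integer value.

In the torus knot group T(4,21), u^4 = v^21 is central, so an irreducible representation sends it to +I or -I (Schur).
On an irreducible component, tr(u) is locked at 2*cos(pi*alpha/4) for some alpha in 1..3, and tr(v) at 2*cos(pi*beta/21) for some beta in 1..20.
u^4 = (-1)^alpha I and v^21 = (-1)^beta I must agree, so alpha and beta have equal parity.
Enumerate parity-matched pairs: 2*10 odd-odd plus 1*10 even-even gives 30.
Total: 30 irreducible-character components + 1 reducible (abelian) component = 31.

31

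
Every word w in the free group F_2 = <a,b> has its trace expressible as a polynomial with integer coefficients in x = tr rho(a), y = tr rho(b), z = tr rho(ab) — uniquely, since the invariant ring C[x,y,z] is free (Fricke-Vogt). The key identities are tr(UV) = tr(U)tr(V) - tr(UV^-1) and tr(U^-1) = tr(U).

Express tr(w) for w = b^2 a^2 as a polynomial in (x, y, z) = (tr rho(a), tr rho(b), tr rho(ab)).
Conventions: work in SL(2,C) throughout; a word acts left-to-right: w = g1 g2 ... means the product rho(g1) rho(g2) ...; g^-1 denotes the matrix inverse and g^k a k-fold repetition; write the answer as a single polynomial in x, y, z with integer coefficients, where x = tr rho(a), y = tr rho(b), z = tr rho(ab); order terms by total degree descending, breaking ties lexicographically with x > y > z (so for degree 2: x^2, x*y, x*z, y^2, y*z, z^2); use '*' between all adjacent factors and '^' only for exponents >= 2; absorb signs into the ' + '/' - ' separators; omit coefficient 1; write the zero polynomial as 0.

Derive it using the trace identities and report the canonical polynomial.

tr(a^2 b) = tr(a) tr(b a) - tr(b) = x*z - y
tr(a^2) = tr(a) tr(a) - tr(1) = x^2 - 2
reduce: tr(b^2 a^2) = tr(b) tr(a^2 b) - tr(a^2) = x*y*z - x^2 - y^2 + 2

x*y*z - x^2 - y^2 + 2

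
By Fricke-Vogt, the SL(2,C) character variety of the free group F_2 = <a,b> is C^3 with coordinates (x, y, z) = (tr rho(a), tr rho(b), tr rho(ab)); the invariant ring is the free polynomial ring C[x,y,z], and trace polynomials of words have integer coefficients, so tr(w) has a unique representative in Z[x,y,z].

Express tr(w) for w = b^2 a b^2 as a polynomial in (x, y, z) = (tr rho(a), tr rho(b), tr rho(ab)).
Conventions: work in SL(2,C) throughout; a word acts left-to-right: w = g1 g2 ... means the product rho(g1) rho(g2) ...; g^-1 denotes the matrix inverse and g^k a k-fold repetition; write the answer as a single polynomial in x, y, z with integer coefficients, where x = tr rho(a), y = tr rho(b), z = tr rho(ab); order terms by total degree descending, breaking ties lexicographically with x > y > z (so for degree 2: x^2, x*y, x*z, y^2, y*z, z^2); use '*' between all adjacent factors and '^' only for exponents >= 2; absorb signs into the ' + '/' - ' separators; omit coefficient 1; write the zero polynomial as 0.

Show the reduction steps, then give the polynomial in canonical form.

y^3*z - x*y^2 - 2*y*z + x

so trace(a b^2) = trace(b)*trace(a b) - trace(a)   [square of b] = y*z - x
so trace(b^2 a b) = trace(b)*trace(a b^2) - trace(a b)   [square of b] = y^2*z - x*y - z
trace(b^2 a b^2) = trace(b)*trace(b^2 a b) - trace(b^2 a)   [square of b] = y^3*z - x*y^2 - 2*y*z + x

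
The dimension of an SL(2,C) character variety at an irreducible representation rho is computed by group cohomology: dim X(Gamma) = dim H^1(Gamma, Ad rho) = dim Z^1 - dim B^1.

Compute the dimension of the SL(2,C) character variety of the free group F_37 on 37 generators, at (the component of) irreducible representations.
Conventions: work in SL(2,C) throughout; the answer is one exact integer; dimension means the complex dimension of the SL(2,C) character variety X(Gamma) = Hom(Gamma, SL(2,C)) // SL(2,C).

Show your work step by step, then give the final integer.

Here Gamma is free of rank 37 — no relator constrains a cocycle.
A cocycle picks one sl_2 vector per generator freely, giving dim Z^1 = 3*37 = 111.
At an irreducible rho the centralizer of the image in sl_2 is 0, so the coboundary map sl_2 -> Z^1 is injective: dim B^1 = 3.
dim X = dim H^1 = dim Z^1 - dim B^1 = 111 - 3 = 108.

108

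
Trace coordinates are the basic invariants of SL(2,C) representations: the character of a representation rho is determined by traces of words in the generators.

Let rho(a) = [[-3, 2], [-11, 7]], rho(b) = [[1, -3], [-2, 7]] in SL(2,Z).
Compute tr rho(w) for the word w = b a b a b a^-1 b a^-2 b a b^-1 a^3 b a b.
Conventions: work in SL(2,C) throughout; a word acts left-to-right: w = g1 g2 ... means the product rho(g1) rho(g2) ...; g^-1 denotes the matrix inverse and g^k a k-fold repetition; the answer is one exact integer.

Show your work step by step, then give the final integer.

-1284627267260098

rho(b) = [[1, -3], [-2, 7]]
... * rho(a) = [[-3, 2], [-11, 7]]  ->  [[30, -19], [-71, 45]]
... * rho(b) = [[1, -3], [-2, 7]]  ->  [[68, -223], [-161, 528]]
... * rho(a) = [[-3, 2], [-11, 7]]  ->  [[2249, -1425], [-5325, 3374]]
... * rho(b) = [[1, -3], [-2, 7]]  ->  [[5099, -16722], [-12073, 39593]]
... * rho(a^-1) = [[7, -2], [11, -3]]  ->  [[-148249, 39968], [351012, -94633]]
... * rho(b) = [[1, -3], [-2, 7]]  ->  [[-228185, 724523], [540278, -1715467]]
... * rho(a^-1) = [[7, -2], [11, -3]]  ->  [[6372458, -1717199], [-15088191, 4065845]]
... * rho(a^-1) = [[7, -2], [11, -3]]  ->  [[25718017, -7593319], [-60893042, 17978847]]
... * rho(b) = [[1, -3], [-2, 7]]  ->  [[40904655, -130307284], [-96850736, 308531055]]
... * rho(a) = [[-3, 2], [-11, 7]]  ->  [[1310666159, -830341678], [-3103289397, 1966015913]]
... * rho(b^-1) = [[7, 3], [2, 1]]  ->  [[7513979757, 3101656799], [-17790993953, -7343852278]]
... * rho(a) = [[-3, 2], [-11, 7]]  ->  [[-56660164060, 36739557107], [134155356917, -86988953852]]
... * rho(a) = [[-3, 2], [-11, 7]]  ->  [[-234154635997, 143856571629], [554412421621, -340611963130]]
... * rho(a) = [[-3, 2], [-11, 7]]  ->  [[-879958379928, 538686729409], [2083494329567, -1275458898668]]
... * rho(b) = [[1, -3], [-2, 7]]  ->  [[-1957331838746, 6410682245647], [4634412126903, -15178695279377]]
... * rho(a) = [[-3, 2], [-11, 7]]  ->  [[-64645509185879, 40960112042037], [153062411692438, -96982042701833]]
... * rho(b) = [[1, -3], [-2, 7]]  ->  [[-146565733269953, 480657311851896], [347026497096104, -1138061533990145]]
tr = -146565733269953 + -1138061533990145 = -1284627267260098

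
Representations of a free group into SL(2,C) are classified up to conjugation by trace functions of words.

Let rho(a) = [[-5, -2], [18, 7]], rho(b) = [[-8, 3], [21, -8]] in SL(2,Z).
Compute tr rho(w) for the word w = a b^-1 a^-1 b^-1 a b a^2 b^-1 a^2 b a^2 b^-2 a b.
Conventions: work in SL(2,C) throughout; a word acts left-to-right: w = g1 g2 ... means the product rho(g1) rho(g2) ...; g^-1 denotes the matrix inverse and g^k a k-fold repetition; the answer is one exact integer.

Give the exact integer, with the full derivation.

rho(a) = [[-5, -2], [18, 7]]
... * rho(b^-1) = [[-8, -3], [-21, -8]]  ->  [[82, 31], [-291, -110]]
... * rho(a^-1) = [[7, 2], [-18, -5]]  ->  [[16, 9], [-57, -32]]
... * rho(b^-1) = [[-8, -3], [-21, -8]]  ->  [[-317, -120], [1128, 427]]
... * rho(a) = [[-5, -2], [18, 7]]  ->  [[-575, -206], [2046, 733]]
... * rho(b) = [[-8, 3], [21, -8]]  ->  [[274, -77], [-975, 274]]
... * rho(a) = [[-5, -2], [18, 7]]  ->  [[-2756, -1087], [9807, 3868]]
... * rho(a) = [[-5, -2], [18, 7]]  ->  [[-5786, -2097], [20589, 7462]]
... * rho(b^-1) = [[-8, -3], [-21, -8]]  ->  [[90325, 34134], [-321414, -121463]]
... * rho(a) = [[-5, -2], [18, 7]]  ->  [[162787, 58288], [-579264, -207413]]
... * rho(a) = [[-5, -2], [18, 7]]  ->  [[235249, 82442], [-837114, -293363]]
... * rho(b) = [[-8, 3], [21, -8]]  ->  [[-150710, 46211], [536289, -164438]]
... * rho(a) = [[-5, -2], [18, 7]]  ->  [[1585348, 624897], [-5641329, -2223644]]
... * rho(a) = [[-5, -2], [18, 7]]  ->  [[3321406, 1203583], [-11818947, -4282850]]
... * rho(b^-1) = [[-8, -3], [-21, -8]]  ->  [[-51846491, -19592882], [184491426, 69719641]]
... * rho(b^-1) = [[-8, -3], [-21, -8]]  ->  [[826222450, 312282529], [-2940043869, -1111231406]]
... * rho(a) = [[-5, -2], [18, 7]]  ->  [[1489973272, 533532803], [-5301945963, -1898532104]]
... * rho(b) = [[-8, 3], [21, -8]]  ->  [[-715597313, 201657392], [2546393520, -717581057]]
tr = -715597313 + -717581057 = -1433178370

-1433178370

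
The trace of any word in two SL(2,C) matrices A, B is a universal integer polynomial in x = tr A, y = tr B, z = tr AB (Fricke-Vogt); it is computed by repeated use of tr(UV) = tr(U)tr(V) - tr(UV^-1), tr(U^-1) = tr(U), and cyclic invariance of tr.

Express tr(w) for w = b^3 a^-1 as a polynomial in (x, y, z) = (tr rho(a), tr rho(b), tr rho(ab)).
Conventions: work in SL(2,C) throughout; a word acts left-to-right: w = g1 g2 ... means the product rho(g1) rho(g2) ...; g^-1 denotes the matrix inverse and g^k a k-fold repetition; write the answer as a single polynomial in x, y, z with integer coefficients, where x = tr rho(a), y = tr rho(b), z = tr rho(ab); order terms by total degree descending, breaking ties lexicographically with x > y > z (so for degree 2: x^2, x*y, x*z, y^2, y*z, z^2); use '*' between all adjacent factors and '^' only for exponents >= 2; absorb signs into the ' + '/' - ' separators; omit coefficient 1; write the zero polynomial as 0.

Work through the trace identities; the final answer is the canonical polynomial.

and tr(b^2) = tr(b) * tr(b) - tr(1) = y^2 - 2
and tr(b^3) = tr(b) * tr(b^2) - tr(b) = y^3 - 3*y
next, tr(b a b) = tr(b) * tr(a b) - tr(a) = y*z - x
tr(b^3 a) = tr(b) * tr(b a b) - tr(b a) = y^2*z - x*y - z
and tr(b^3 a^-1) = tr(b^3) * tr(a) - tr(b^3 a) = x*y^3 - y^2*z - 2*x*y + z

x*y^3 - y^2*z - 2*x*y + z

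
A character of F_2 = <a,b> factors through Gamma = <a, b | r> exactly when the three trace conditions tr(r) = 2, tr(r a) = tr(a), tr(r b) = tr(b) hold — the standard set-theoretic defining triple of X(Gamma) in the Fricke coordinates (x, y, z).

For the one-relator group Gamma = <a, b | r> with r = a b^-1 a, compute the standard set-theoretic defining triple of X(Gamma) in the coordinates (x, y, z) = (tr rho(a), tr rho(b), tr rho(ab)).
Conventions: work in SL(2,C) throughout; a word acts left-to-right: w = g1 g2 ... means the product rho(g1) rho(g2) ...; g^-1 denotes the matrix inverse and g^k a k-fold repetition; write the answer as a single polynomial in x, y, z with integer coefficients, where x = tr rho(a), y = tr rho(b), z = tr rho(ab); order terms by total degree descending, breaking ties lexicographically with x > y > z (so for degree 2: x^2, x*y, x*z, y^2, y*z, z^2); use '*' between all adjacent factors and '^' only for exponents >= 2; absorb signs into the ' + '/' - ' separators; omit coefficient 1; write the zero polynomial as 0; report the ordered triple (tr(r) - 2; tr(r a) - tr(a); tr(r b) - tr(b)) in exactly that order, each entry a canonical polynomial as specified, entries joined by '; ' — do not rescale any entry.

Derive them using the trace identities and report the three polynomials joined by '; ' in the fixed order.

x^2*y - x*z - y - 2; x^3*y - x^2*z - 2*x*y - x + z; x*y*z - y^2 - z^2 - y + 2

trace(a^2) = trace(a)*trace(a) - trace(1) = x^2 - 2
trace(a^2 b) = trace(a)*trace(b a) - trace(b) = x*z - y
trace(a b^-1 a) = trace(a^2)*trace(b) - trace(a^2 b) = x^2*y - x*z - y
trace(a^3) = trace(a)*trace(a^2) - trace(a)  (reduce the a square) = x^3 - 3*x
trace(a^3 b) = trace(a)*trace(a b a) - trace(a b)  (reduce the a square) = x^2*z - x*y - z
trace(a b^-1 a^2) = trace(a^3)*trace(b) - trace(a^3 b)  (eliminate b^-1) = x^3*y - x^2*z - 2*x*y + z
trace(a b a b) = trace(b a)*trace(b a) - trace(1)   [split at a repeated b] = z^2 - 2
trace(a b^-1 a b) = trace(a b a)*trace(b) - trace(a b a b)   [inverse elimination on b] = x*y*z - y^2 - z^2 + 2
assemble the triple (trace(r) - 2; trace(r a) - x; trace(r b) - y)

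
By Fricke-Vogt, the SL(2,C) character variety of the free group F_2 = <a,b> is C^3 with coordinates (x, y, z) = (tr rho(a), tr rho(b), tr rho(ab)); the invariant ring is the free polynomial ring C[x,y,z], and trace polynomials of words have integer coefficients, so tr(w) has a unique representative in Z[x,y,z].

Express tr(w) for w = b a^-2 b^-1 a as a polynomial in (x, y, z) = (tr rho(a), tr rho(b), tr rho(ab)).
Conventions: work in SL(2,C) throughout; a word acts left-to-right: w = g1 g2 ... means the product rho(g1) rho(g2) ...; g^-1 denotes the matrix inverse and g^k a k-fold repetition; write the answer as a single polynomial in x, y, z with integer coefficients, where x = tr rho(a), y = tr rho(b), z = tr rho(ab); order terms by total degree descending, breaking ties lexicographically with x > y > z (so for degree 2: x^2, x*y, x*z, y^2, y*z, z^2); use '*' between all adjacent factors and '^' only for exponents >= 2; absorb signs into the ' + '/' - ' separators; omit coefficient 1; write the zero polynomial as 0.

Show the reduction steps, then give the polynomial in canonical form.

apply: tr(a b a) = tr(a)*tr(b a) - tr(b)  (reduce the a square) = x*z - y
apply: tr(a b a b) = tr(b a)*tr(b a) - tr(1)  (split on b) = z^2 - 2
use: tr(b^-1 a b a) = tr(a b a)*tr(b) - tr(a b a b)  (eliminate b^-1) = x*y*z - y^2 - z^2 + 2
tr(a^-1 b^-1 a b) = tr(b^-1 a b)*tr(a) - tr(b^-1 a b a)  (eliminate a^-1) = -x*y*z + x^2 + y^2 + z^2 - 2
tr(b a^-2 b^-1 a) = tr(a^-1 b^-1 a b)*tr(a) - tr(a^-1 b^-1 a b a)  (eliminate a^-1) = -x^2*y*z + x^3 + x*y^2 + x*z^2 - 3*x

-x^2*y*z + x^3 + x*y^2 + x*z^2 - 3*x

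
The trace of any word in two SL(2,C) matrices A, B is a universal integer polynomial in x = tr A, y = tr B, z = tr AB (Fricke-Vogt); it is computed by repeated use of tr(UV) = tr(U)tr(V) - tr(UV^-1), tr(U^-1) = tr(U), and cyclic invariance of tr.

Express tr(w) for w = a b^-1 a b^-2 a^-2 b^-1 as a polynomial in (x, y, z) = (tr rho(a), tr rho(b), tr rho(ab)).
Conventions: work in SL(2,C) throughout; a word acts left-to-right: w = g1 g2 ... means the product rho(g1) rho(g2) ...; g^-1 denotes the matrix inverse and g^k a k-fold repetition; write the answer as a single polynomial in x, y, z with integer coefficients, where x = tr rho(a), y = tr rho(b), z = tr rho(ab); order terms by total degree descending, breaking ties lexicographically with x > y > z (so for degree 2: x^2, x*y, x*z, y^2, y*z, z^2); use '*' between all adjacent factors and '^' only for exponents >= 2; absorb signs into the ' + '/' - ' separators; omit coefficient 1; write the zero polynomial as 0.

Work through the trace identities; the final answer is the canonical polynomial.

use: tr(a b^-1) = tr(a)*tr(b) - tr(a b) = x*y - z
tr(b^-1 a b^-1) = tr(a b^-1)*tr(b) - tr(a) = x*y^2 - y*z - x
use: tr(b^2 a) = tr(b)*tr(a b) - tr(a) = y*z - x
tr(b^2) = tr(b)*tr(b) - tr(1) = y^2 - 2
use: tr(a b^2 a) = tr(a)*tr(b^2 a) - tr(b^2) = x*y*z - x^2 - y^2 + 2
apply: tr(a b a b) = tr(a b)*tr(a b) - tr(1) = z^2 - 2
tr(a b a) = tr(a)*tr(b a) - tr(b) = x*z - y
use: tr(a b^2 a b) = tr(b)*tr(a b a b) - tr(a b a) = y*z^2 - x*z - y
use: tr(b a b^-1 a b) = tr(a b^2 a)*tr(b) - tr(a b^2 a b) = x*y^2*z - x^2*y - y^3 - y*z^2 + x*z + 3*y
apply: tr(a b a b a) = tr(a)*tr(b a b a) - tr(b a b) = x*z^2 - y*z - x
tr(a b a b a b) = tr(a b)*tr(a b a b) - tr(a^-1 b^-1) = z^3 - 3*z
tr(b a b^-1 a b a) = tr(a b a b a)*tr(b) - tr(a b a b a b) = x*y*z^2 - y^2*z - z^3 - x*y + 3*z
apply: tr(a b^-1 a b a^-1 b) = tr(b a b^-1 a b)*tr(a) - tr(b a b^-1 a b a) = x^2*y^2*z - x^3*y - x*y^3 - 2*x*y*z^2 + x^2*z + y^2*z + z^3 + 4*x*y - 3*z
use: tr(a^-1 b^-1 a b^-1 a b) = tr(a b^-1 a b a^-1)*tr(b) - tr(a b^-1 a b a^-1 b) = -x^2*y^2*z + x^3*y + x*y^3 + 2*x*y*z^2 - x^2*z - y^2*z - z^3 - 3*x*y + 3*z
tr(b^-1 a b^-1 a b^-1 a^-1) = tr(a^-1 b^-1 a b^-1 a)*tr(b) - tr(a^-1 b^-1 a b^-1 a b) = x^2*y^2*z - x^3*y - 2*x*y*z^2 + x^2*z + z^3 + 2*x*y - 3*z
apply: tr(a^2) = tr(a)*tr(a) - tr(1) = x^2 - 2
tr(a b^-1 a) = tr(a^2)*tr(b) - tr(a^2 b) = x^2*y - x*z - y
tr(a b^-1 a b) = tr(a b a)*tr(b) - tr(a b a b) = x*y*z - y^2 - z^2 + 2
tr(a b^-1 a b^-1) = tr(a b^-1 a)*tr(b) - tr(a b^-1 a b) = x^2*y^2 - 2*x*y*z + z^2 - 2
use: tr(b^-1 a b^-1 a b^-1) = tr(a b^-1 a b^-1)*tr(b) - tr(a b^-1 a) = x^2*y^3 - 2*x*y^2*z - x^2*y + y*z^2 + x*z - y
tr(b^-1 a^-2 b^-1 a b^-1 a) = tr(b^-1 a b^-1 a b^-1 a^-1)*tr(a) - tr(b^-1 a b^-1 a b^-1) = x^3*y^2*z - x^4*y - x^2*y^3 - 2*x^2*y*z^2 + x^3*z + 2*x*y^2*z + x*z^3 + 3*x^2*y - y*z^2 - 4*x*z + y
tr(a b^-1 a^-1 b) = tr(b a b^-1)*tr(a) - tr(b a b^-1 a) = -x*y*z + x^2 + y^2 + z^2 - 2
tr(a^-1 b^-1 a b^-1) = tr(a b^-1 a^-1)*tr(b) - tr(a b^-1 a^-1 b) = x*y*z - x^2 - z^2 + 2
use: tr(a b^-1 a b^-2 a^-2 b^-1) = tr(b^-1 a^-2 b^-1 a b^-1 a)*tr(b) - tr(b^-1 a^-2 b^-1 a b^-1 a b) = x^3*y^3*z - x^4*y^2 - x^2*y^4 - 2*x^2*y^2*z^2 + x^3*y*z + 2*x*y^3*z + x*y*z^3 + 3*x^2*y^2 - y^2*z^2 - 5*x*y*z + x^2 + y^2 + z^2 - 2

x^3*y^3*z - x^4*y^2 - x^2*y^4 - 2*x^2*y^2*z^2 + x^3*y*z + 2*x*y^3*z + x*y*z^3 + 3*x^2*y^2 - y^2*z^2 - 5*x*y*z + x^2 + y^2 + z^2 - 2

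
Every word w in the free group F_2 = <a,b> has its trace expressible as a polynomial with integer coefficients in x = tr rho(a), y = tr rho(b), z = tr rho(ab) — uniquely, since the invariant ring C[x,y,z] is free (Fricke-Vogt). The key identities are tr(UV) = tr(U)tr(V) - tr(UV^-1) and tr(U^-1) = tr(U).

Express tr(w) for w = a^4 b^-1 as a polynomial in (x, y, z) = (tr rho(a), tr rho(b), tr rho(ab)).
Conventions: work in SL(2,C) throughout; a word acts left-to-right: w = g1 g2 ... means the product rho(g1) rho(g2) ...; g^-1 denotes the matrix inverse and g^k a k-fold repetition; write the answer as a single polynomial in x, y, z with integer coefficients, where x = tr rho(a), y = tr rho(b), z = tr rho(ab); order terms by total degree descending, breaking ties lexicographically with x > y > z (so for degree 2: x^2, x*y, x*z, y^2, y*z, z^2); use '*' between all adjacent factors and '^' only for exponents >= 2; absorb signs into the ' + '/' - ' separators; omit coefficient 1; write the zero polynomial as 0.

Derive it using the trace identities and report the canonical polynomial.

trace(a^2) = trace(a) trace(a) - trace(1)   [square of a] = x^2 - 2
trace(a^3) = trace(a) trace(a^2) - trace(a)   [square of a] = x^3 - 3*x
trace(a^4) = trace(a) trace(a^3) - trace(a^2)   [square of a] = x^4 - 4*x^2 + 2
trace(a b a) = trace(a) trace(b a) - trace(b)   [square of a] = x*z - y
trace(b a^3) = trace(a) trace(a b a) - trace(a b)   [square of a] = x^2*z - x*y - z
trace(a^4 b) = trace(a) trace(b a^3) - trace(b a^2)   [square of a] = x^3*z - x^2*y - 2*x*z + y
trace(a^4 b^-1) = trace(a^4) trace(b) - trace(a^4 b)   [inverse elimination on b] = x^4*y - x^3*z - 3*x^2*y + 2*x*z + y

x^4*y - x^3*z - 3*x^2*y + 2*x*z + y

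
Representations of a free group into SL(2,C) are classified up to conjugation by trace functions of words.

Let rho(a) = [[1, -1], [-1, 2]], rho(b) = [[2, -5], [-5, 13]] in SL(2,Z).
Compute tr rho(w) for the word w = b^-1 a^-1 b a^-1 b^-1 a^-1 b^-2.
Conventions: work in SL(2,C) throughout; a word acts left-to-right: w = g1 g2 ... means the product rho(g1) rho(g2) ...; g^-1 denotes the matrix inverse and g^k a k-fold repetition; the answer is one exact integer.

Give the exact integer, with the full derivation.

362558

rho(b^-1) = [[13, 5], [5, 2]]
... * rho(a^-1) = [[2, 1], [1, 1]]  ->  [[31, 18], [12, 7]]
... * rho(b) = [[2, -5], [-5, 13]]  ->  [[-28, 79], [-11, 31]]
... * rho(a^-1) = [[2, 1], [1, 1]]  ->  [[23, 51], [9, 20]]
... * rho(b^-1) = [[13, 5], [5, 2]]  ->  [[554, 217], [217, 85]]
... * rho(a^-1) = [[2, 1], [1, 1]]  ->  [[1325, 771], [519, 302]]
... * rho(b^-1) = [[13, 5], [5, 2]]  ->  [[21080, 8167], [8257, 3199]]
... * rho(b^-1) = [[13, 5], [5, 2]]  ->  [[314875, 121734], [123336, 47683]]
tr = 314875 + 47683 = 362558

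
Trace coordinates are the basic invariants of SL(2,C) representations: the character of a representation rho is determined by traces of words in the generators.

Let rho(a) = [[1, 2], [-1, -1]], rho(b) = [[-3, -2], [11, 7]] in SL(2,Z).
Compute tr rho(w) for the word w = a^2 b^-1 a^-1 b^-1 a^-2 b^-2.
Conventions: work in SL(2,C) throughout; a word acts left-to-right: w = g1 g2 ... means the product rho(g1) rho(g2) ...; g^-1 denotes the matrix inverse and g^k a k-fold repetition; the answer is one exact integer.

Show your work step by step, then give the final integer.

rho(a) = [[1, 2], [-1, -1]]
... * rho(a) = [[1, 2], [-1, -1]]  ->  [[-1, 0], [0, -1]]
... * rho(b^-1) = [[7, 2], [-11, -3]]  ->  [[-7, -2], [11, 3]]
... * rho(a^-1) = [[-1, -2], [1, 1]]  ->  [[5, 12], [-8, -19]]
... * rho(b^-1) = [[7, 2], [-11, -3]]  ->  [[-97, -26], [153, 41]]
... * rho(a^-1) = [[-1, -2], [1, 1]]  ->  [[71, 168], [-112, -265]]
... * rho(a^-1) = [[-1, -2], [1, 1]]  ->  [[97, 26], [-153, -41]]
... * rho(b^-1) = [[7, 2], [-11, -3]]  ->  [[393, 116], [-620, -183]]
... * rho(b^-1) = [[7, 2], [-11, -3]]  ->  [[1475, 438], [-2327, -691]]
tr = 1475 + -691 = 784

784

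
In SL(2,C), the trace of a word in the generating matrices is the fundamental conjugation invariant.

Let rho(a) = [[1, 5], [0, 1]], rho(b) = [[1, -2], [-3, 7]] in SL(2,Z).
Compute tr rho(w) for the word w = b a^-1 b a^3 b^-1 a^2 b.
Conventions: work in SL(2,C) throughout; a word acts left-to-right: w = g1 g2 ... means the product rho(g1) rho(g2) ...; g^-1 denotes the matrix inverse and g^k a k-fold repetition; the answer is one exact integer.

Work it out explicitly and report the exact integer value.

-248143

rho(b) = [[1, -2], [-3, 7]]
... * rho(a^-1) = [[1, -5], [0, 1]]  ->  [[1, -7], [-3, 22]]
... * rho(b) = [[1, -2], [-3, 7]]  ->  [[22, -51], [-69, 160]]
... * rho(a) = [[1, 5], [0, 1]]  ->  [[22, 59], [-69, -185]]
... * rho(a) = [[1, 5], [0, 1]]  ->  [[22, 169], [-69, -530]]
... * rho(a) = [[1, 5], [0, 1]]  ->  [[22, 279], [-69, -875]]
... * rho(b^-1) = [[7, 2], [3, 1]]  ->  [[991, 323], [-3108, -1013]]
... * rho(a) = [[1, 5], [0, 1]]  ->  [[991, 5278], [-3108, -16553]]
... * rho(a) = [[1, 5], [0, 1]]  ->  [[991, 10233], [-3108, -32093]]
... * rho(b) = [[1, -2], [-3, 7]]  ->  [[-29708, 69649], [93171, -218435]]
tr = -29708 + -218435 = -248143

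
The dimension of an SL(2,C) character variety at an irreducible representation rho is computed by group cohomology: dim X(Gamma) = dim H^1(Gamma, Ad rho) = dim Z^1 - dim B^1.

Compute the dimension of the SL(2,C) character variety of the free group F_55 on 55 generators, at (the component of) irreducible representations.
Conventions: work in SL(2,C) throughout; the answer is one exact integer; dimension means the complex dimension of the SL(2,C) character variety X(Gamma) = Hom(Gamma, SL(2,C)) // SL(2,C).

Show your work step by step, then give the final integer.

162

Here Gamma is free of rank 55 — no relator constrains a cocycle.
A cocycle picks one sl_2 vector per generator freely, giving dim Z^1 = 3*55 = 165.
dim B^1 = 3: the coboundary map is injective because an irreducible image has centralizer 0 in sl_2.
Therefore dim X = 165 - 3 = 162.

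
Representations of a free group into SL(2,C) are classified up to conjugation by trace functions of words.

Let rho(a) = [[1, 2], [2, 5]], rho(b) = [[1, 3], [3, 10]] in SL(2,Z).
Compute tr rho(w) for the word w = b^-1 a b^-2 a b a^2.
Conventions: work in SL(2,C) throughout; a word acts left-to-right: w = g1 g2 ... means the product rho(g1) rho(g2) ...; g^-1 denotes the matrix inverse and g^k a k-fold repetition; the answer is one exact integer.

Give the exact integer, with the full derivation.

rho(b^-1) = [[10, -3], [-3, 1]]
... * rho(a) = [[1, 2], [2, 5]]  ->  [[4, 5], [-1, -1]]
... * rho(b^-1) = [[10, -3], [-3, 1]]  ->  [[25, -7], [-7, 2]]
... * rho(b^-1) = [[10, -3], [-3, 1]]  ->  [[271, -82], [-76, 23]]
... * rho(a) = [[1, 2], [2, 5]]  ->  [[107, 132], [-30, -37]]
... * rho(b) = [[1, 3], [3, 10]]  ->  [[503, 1641], [-141, -460]]
... * rho(a) = [[1, 2], [2, 5]]  ->  [[3785, 9211], [-1061, -2582]]
... * rho(a) = [[1, 2], [2, 5]]  ->  [[22207, 53625], [-6225, -15032]]
tr = 22207 + -15032 = 7175

7175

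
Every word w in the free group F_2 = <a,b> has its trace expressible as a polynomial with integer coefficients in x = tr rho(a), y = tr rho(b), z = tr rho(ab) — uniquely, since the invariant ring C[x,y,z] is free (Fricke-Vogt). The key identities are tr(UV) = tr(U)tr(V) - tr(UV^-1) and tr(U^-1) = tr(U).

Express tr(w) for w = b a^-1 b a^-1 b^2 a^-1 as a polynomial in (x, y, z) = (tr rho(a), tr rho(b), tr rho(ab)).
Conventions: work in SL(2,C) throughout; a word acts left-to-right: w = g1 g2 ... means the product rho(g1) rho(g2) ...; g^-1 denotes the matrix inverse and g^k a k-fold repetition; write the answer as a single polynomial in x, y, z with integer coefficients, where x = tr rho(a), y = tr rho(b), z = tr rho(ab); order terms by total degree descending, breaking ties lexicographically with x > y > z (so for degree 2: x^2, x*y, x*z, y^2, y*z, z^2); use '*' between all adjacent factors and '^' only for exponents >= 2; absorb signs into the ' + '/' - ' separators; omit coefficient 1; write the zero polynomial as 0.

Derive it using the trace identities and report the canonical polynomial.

x^3*y^4 - 3*x^2*y^3*z - x^3*y^2 + 3*x*y^2*z^2 + 2*x^2*y*z - y*z^3 - 2*x*y^2 - x*z^2 + 2*y*z + x

trace(b^2) = trace(b)*trace(b) - trace(1) = y^2 - 2
trace(b^3) = trace(b)*trace(b^2) - trace(b) = y^3 - 3*y
trace(b^4) = trace(b)*trace(b^3) - trace(b^2) = y^4 - 4*y^2 + 2
trace(a b^2) = trace(b)*trace(a b) - trace(a) = y*z - x
trace(b a b^2) = trace(b)*trace(a b^2) - trace(a b) = y^2*z - x*y - z
trace(b^4 a) = trace(b)*trace(b a b^2) - trace(b a b) = y^3*z - x*y^2 - 2*y*z + x
trace(b a^-1 b^3) = trace(b^4)*trace(a) - trace(b^4 a) = x*y^4 - y^3*z - 3*x*y^2 + 2*y*z + x
trace(a b a b) = trace(b a)*trace(b a) - trace(1)   [split at repeated b] = z^2 - 2
trace(a b a) = trace(a)*trace(b a) - trace(b) = x*z - y
trace(b a b a b) = trace(b)*trace(a b a b) - trace(a b a) = y*z^2 - x*z - y
trace(b^3 a b a) = trace(b)*trace(b a b a b) - trace(b a b a) = y^2*z^2 - x*y*z - y^2 - z^2 + 2
trace(b a^-1 b^3 a) = trace(b^3 a b)*trace(a) - trace(b^3 a b a) = x*y^3*z - x^2*y^2 - y^2*z^2 - x*y*z + x^2 + y^2 + z^2 - 2
trace(b a^-1 b a^-1 b^2) = trace(b a^-1 b^3)*trace(a) - trace(b a^-1 b^3 a) = x^2*y^4 - 2*x*y^3*z - 2*x^2*y^2 + y^2*z^2 + 3*x*y*z - y^2 - z^2 + 2
trace(a^2) = trace(a)*trace(a) - trace(1) = x^2 - 2
trace(a b^2 a) = trace(b)*trace(a^2 b) - trace(a^2) = x*y*z - x^2 - y^2 + 2
trace(b^2 a b^2 a) = trace(b)*trace(a b^2 a b) - trace(a b^2 a) = y^2*z^2 - 2*x*y*z + x^2 - 2
trace(b a^-1 b^2 a b) = trace(b^2 a b^2)*trace(a) - trace(b^2 a b^2 a) = x*y^3*z - x^2*y^2 - y^2*z^2 + 2
trace(a b a b a b) = trace(b a b a)*trace(b a) - trace(a b)   [split at repeated b] = z^3 - 3*z
trace(a b a b a) = trace(a)*trace(b a b a) - trace(b a b) = x*z^2 - y*z - x
trace(b^2 a b a b a) = trace(b)*trace(a b a b a b) - trace(a b a b a) = y*z^3 - x*z^2 - 2*y*z + x
trace(b a^-1 b^2 a b a) = trace(b^2 a b a b)*trace(a) - trace(b^2 a b a b a) = x*y^2*z^2 - x^2*y*z - y*z^3 - x*y^2 + 2*y*z + x
trace(b a^-1 b a^-1 b^2 a) = trace(b a^-1 b^2 a b)*trace(a) - trace(b a^-1 b^2 a b a) = x^2*y^3*z - x^3*y^2 - 2*x*y^2*z^2 + x^2*y*z + y*z^3 + x*y^2 - 2*y*z + x
trace(b a^-1 b a^-1 b^2 a^-1) = trace(b a^-1 b a^-1 b^2)*trace(a) - trace(b a^-1 b a^-1 b^2 a) = x^3*y^4 - 3*x^2*y^3*z - x^3*y^2 + 3*x*y^2*z^2 + 2*x^2*y*z - y*z^3 - 2*x*y^2 - x*z^2 + 2*y*z + x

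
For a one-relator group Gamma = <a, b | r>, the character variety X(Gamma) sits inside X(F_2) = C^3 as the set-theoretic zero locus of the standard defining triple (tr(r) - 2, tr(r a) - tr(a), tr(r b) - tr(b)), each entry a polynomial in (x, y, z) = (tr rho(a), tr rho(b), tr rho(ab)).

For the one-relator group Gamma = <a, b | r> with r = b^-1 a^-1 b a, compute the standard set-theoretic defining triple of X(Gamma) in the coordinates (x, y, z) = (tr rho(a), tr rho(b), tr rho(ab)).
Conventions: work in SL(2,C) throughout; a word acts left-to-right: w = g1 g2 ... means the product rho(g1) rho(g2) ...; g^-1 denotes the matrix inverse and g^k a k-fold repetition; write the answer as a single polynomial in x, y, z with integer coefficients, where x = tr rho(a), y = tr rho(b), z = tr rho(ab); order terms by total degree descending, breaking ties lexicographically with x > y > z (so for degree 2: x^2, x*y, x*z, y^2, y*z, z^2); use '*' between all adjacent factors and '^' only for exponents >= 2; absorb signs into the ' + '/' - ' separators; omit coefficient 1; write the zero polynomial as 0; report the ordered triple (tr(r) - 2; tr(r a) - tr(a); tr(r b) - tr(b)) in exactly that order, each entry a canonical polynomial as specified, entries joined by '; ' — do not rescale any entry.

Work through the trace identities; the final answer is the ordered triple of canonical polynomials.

-x*y*z + x^2 + y^2 + z^2 - 4; -x^2*y*z + x^3 + x*y^2 + x*z^2 - 4*x; 0

so trace(a b a) = trace(a)*trace(b a) - trace(b)  (reduce the a square) = x*z - y
trace(a b a b) = trace(a b)*trace(a b) - trace(1)  (split on a) = z^2 - 2
trace(b a b^-1 a) = trace(a b a)*trace(b) - trace(a b a b)  (eliminate b^-1) = x*y*z - y^2 - z^2 + 2
so trace(b^-1 a^-1 b a) = trace(b a b^-1)*trace(a) - trace(b a b^-1 a)  (eliminate a^-1) = -x*y*z + x^2 + y^2 + z^2 - 2
reduce: trace(b^2 a) = trace(b)*trace(a b) - trace(a)   [square of b] = y*z - x
reduce: trace(b^2) = trace(b)*trace(b) - trace(1)   [square of b] = y^2 - 2
trace(b a^2 b) = trace(a)*trace(b^2 a) - trace(b^2)   [square of a] = x*y*z - x^2 - y^2 + 2
reduce: trace(b a^2 b a) = trace(a)*trace(b a b a) - trace(b a b)   [square of a] = x*z^2 - y*z - x
trace(a^-1 b a^2 b) = trace(b a^2 b)*trace(a) - trace(b a^2 b a)   [inverse elimination on a] = x^2*y*z - x^3 - x*y^2 - x*z^2 + y*z + 3*x
reduce: trace(b^-1 a^-1 b a^2) = trace(a^-1 b a^2)*trace(b) - trace(a^-1 b a^2 b)   [inverse elimination on b] = -x^2*y*z + x^3 + x*y^2 + x*z^2 - 3*x
assemble the triple (trace(r) - 2; trace(r a) - x; trace(r b) - y)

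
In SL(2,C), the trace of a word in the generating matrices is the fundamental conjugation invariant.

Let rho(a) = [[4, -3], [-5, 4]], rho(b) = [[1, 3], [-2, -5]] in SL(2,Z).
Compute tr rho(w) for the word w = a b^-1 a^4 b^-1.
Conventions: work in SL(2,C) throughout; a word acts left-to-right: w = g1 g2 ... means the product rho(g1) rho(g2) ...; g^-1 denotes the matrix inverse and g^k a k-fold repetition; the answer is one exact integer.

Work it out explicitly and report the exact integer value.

rho(a) = [[4, -3], [-5, 4]]
... * rho(b^-1) = [[-5, -3], [2, 1]]  ->  [[-26, -15], [33, 19]]
... * rho(a) = [[4, -3], [-5, 4]]  ->  [[-29, 18], [37, -23]]
... * rho(a) = [[4, -3], [-5, 4]]  ->  [[-206, 159], [263, -203]]
... * rho(a) = [[4, -3], [-5, 4]]  ->  [[-1619, 1254], [2067, -1601]]
... * rho(a) = [[4, -3], [-5, 4]]  ->  [[-12746, 9873], [16273, -12605]]
... * rho(b^-1) = [[-5, -3], [2, 1]]  ->  [[83476, 48111], [-106575, -61424]]
tr = 83476 + -61424 = 22052

22052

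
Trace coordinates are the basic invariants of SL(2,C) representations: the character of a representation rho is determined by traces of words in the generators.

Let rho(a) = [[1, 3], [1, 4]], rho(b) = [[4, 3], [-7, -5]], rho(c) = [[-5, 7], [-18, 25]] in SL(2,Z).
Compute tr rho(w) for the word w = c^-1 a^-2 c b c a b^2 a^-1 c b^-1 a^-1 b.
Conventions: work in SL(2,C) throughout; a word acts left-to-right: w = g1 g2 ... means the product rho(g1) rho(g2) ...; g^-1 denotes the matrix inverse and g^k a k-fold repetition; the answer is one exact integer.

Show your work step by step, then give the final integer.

rho(c^-1) = [[25, -7], [18, -5]]
... * rho(a^-1) = [[4, -3], [-1, 1]]  ->  [[107, -82], [77, -59]]
... * rho(a^-1) = [[4, -3], [-1, 1]]  ->  [[510, -403], [367, -290]]
... * rho(c) = [[-5, 7], [-18, 25]]  ->  [[4704, -6505], [3385, -4681]]
... * rho(b) = [[4, 3], [-7, -5]]  ->  [[64351, 46637], [46307, 33560]]
... * rho(c) = [[-5, 7], [-18, 25]]  ->  [[-1161221, 1616382], [-835615, 1163149]]
... * rho(a) = [[1, 3], [1, 4]]  ->  [[455161, 2981865], [327534, 2145751]]
... * rho(b) = [[4, 3], [-7, -5]]  ->  [[-19052411, -13543842], [-13710121, -9746153]]
... * rho(b) = [[4, 3], [-7, -5]]  ->  [[18597250, 10561977], [13382587, 7600402]]
... * rho(a^-1) = [[4, -3], [-1, 1]]  ->  [[63827023, -45229773], [45929946, -32547359]]
... * rho(c) = [[-5, 7], [-18, 25]]  ->  [[495000799, -683955164], [356202732, -492174353]]
... * rho(b^-1) = [[-5, -3], [7, 4]]  ->  [[-7262690143, -4220823053], [-5226234131, -3037305608]]
... * rho(a^-1) = [[4, -3], [-1, 1]]  ->  [[-24829937519, 17567247376], [-17867630916, 12641396785]]
... * rho(b) = [[4, 3], [-7, -5]]  ->  [[-222290481708, -162326049437], [-159960301159, -116809876673]]
tr = -222290481708 + -116809876673 = -339100358381

-339100358381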